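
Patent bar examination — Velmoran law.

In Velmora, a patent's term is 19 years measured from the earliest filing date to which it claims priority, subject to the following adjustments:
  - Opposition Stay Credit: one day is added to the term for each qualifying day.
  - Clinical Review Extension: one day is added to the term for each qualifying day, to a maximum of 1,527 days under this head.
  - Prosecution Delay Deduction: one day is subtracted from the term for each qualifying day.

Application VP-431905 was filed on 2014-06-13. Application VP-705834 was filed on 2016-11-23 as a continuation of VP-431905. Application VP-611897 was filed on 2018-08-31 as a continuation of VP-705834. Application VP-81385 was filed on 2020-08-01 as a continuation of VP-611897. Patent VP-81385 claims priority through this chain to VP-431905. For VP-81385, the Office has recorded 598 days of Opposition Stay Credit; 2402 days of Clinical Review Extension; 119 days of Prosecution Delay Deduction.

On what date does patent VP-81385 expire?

December 10, 2038

Earliest priority filing: 13 June 2014.
Base term: 13 June 2014 + 19 years → 13 June 2033.
Opposition Stay Credit: +598 days → 1 February 2035.
Clinical Review Extension: 2402 days claimed exceeds the 1527-day cap, so +1527 days → 8 April 2039.
Prosecution Delay Deduction: −119 days → 10 December 2038.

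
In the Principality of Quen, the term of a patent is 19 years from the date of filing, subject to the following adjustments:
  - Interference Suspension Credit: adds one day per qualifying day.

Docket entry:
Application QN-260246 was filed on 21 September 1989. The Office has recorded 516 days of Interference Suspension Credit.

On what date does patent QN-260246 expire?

February 19, 2010

Base term: filing date + 19 years → 21 September 2008.
Interference Suspension Credit: +516 days → 19 February 2010.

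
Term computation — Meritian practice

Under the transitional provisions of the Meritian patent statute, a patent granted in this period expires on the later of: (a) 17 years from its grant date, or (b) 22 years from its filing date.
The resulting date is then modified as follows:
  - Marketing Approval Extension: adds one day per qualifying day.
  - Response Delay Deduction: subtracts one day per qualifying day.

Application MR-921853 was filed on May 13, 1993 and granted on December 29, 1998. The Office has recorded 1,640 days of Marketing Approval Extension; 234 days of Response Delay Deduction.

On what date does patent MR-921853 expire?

November 4, 2019

(a) grant + 17 years → 29 December 2015.
(b) filing + 22 years → 13 May 2015.
Later of the two: 29 December 2015.
Marketing Approval Extension: +1640 days → 25 June 2020.
Response Delay Deduction: −234 days → 4 November 2019.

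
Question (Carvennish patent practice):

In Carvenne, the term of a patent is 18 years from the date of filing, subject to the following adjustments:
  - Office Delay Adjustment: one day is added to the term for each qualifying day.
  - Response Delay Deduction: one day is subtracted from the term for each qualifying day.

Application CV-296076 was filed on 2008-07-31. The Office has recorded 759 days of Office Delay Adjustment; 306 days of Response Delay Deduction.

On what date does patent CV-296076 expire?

Base term: filing date + 18 years → 31 July 2026.
Office Delay Adjustment: +759 days → 28 August 2028.
Response Delay Deduction: −306 days → 27 October 2027.

2027-10-27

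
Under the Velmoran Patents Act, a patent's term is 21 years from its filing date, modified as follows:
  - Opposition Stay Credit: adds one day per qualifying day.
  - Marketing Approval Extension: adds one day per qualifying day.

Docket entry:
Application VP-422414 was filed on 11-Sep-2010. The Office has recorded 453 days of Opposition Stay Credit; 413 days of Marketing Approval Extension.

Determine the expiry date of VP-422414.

January 24, 2034

Base term: filing date + 21 years → 11 September 2031.
Opposition Stay Credit: +453 days → 7 December 2032.
Marketing Approval Extension: +413 days → 24 January 2034.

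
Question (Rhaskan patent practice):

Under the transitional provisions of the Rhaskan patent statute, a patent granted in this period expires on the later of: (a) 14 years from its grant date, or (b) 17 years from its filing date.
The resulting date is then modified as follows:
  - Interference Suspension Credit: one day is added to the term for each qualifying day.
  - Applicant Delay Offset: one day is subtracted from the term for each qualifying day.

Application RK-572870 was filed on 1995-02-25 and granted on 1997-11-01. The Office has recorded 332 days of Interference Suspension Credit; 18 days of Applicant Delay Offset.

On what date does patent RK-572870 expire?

January 4, 2013

(a) grant + 14 years → 1 November 2011.
(b) filing + 17 years → 25 February 2012.
Later of the two: 25 February 2012.
Interference Suspension Credit: +332 days → 22 January 2013.
Applicant Delay Offset: −18 days → 4 January 2013.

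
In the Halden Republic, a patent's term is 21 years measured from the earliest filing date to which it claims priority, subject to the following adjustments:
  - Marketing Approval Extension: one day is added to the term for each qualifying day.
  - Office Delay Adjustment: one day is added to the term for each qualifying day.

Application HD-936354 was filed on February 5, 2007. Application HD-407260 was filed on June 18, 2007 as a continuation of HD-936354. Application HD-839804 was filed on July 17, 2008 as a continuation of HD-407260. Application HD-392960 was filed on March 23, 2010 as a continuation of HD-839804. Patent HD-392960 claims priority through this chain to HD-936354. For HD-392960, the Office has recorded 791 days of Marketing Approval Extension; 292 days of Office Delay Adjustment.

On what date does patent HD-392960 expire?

Earliest priority filing: 5 February 2007.
Base term: 5 February 2007 + 21 years → 5 February 2028.
Marketing Approval Extension: +791 days → 6 April 2030.
Office Delay Adjustment: +292 days → 23 January 2031.

2031-01-23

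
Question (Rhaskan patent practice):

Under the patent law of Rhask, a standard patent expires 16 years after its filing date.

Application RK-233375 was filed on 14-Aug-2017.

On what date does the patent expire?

Filing date + 16 years → 14 August 2033.

2033-08-14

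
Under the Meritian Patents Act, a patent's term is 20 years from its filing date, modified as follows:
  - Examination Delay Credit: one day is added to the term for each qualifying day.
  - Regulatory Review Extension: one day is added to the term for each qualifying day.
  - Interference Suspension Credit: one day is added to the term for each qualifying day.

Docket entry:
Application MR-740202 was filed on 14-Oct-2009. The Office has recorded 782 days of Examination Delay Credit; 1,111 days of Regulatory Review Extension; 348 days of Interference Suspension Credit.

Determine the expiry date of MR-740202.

December 3, 2035

Base term: filing date + 20 years → 14 October 2029.
Examination Delay Credit: +782 days → 5 December 2031.
Regulatory Review Extension: +1111 days → 20 December 2034.
Interference Suspension Credit: +348 days → 3 December 2035.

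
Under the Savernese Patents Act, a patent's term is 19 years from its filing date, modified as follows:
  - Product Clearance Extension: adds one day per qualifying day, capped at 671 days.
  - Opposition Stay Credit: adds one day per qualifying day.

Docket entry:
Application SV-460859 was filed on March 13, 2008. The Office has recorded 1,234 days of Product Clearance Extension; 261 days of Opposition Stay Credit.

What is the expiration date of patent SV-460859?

Base term: filing date + 19 years → 13 March 2027.
Product Clearance Extension: 1234 days claimed exceeds the 671-day cap, so +671 days → 12 January 2029.
Opposition Stay Credit: +261 days → 30 September 2029.

2029-09-30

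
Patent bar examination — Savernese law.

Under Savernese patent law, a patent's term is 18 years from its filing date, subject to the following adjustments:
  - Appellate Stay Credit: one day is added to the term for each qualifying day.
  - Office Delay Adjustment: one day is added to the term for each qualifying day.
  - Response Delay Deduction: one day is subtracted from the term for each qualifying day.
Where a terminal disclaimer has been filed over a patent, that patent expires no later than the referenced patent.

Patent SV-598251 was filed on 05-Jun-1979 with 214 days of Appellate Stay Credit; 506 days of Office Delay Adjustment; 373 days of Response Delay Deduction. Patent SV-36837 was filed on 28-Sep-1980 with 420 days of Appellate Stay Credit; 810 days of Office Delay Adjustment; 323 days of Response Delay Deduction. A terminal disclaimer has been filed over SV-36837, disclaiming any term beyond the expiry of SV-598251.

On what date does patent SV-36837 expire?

May 18, 1998

Natural term of SV-36837:
  Base: filing + 18 years → 28 September 1998.
  Appellate Stay Credit: +420 days → 22 November 1999.
  Office Delay Adjustment: +810 days → 9 February 2002.
  Response Delay Deduction: −323 days → 23 March 2001.
Expiry of referenced patent SV-598251:
  Base: filing + 18 years → 5 June 1997.
  Appellate Stay Credit: +214 days → 5 January 1998.
  Office Delay Adjustment: +506 days → 26 May 1999.
  Response Delay Deduction: −373 days → 18 May 1998.
Terminal disclaimer: SV-36837 expires on the earlier of 23 March 2001 and 18 May 1998.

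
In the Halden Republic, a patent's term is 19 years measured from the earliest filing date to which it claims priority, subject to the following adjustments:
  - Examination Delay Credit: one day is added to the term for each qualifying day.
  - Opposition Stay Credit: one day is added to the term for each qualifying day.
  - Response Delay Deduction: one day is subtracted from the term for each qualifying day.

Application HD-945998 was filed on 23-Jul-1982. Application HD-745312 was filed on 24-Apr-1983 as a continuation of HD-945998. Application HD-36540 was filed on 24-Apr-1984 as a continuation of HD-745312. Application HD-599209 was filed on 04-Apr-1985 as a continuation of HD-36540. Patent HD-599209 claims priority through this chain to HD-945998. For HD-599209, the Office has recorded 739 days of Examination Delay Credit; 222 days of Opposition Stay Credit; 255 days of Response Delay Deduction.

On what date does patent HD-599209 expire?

Earliest priority filing: 23 July 1982.
Base term: 23 July 1982 + 19 years → 23 July 2001.
Examination Delay Credit: +739 days → 1 August 2003.
Opposition Stay Credit: +222 days → 10 March 2004.
Response Delay Deduction: −255 days → 29 June 2003.

June 29, 2003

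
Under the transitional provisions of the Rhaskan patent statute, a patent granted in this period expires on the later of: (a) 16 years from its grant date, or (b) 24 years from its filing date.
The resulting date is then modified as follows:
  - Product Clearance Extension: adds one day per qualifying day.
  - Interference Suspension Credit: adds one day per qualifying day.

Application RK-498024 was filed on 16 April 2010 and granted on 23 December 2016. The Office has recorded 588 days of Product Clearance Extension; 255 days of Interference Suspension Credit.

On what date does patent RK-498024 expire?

(a) grant + 16 years → 23 December 2032.
(b) filing + 24 years → 16 April 2034.
Later of the two: 16 April 2034.
Product Clearance Extension: +588 days → 25 November 2035.
Interference Suspension Credit: +255 days → 6 August 2036.

August 6, 2036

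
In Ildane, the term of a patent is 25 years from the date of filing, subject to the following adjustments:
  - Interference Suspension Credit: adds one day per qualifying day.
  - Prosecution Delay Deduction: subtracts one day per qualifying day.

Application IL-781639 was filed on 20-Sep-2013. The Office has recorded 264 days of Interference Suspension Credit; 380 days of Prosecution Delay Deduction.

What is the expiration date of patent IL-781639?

2038-05-27

Base term: filing date + 25 years → 20 September 2038.
Interference Suspension Credit: +264 days → 11 June 2039.
Prosecution Delay Deduction: −380 days → 27 May 2038.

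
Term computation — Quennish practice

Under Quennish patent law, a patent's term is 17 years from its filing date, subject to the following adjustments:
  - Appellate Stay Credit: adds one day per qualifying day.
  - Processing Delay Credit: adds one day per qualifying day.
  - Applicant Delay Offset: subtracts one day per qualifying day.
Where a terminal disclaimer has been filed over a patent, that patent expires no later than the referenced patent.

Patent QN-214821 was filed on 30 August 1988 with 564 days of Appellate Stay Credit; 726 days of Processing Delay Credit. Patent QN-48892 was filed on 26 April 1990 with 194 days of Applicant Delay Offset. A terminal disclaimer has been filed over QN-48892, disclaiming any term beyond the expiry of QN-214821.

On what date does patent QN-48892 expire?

2006-10-14

Natural term of QN-48892:
  Base: filing + 17 years → 26 April 2007.
  Applicant Delay Offset: −194 days → 14 October 2006.
Expiry of referenced patent QN-214821:
  Base: filing + 17 years → 30 August 2005.
  Appellate Stay Credit: +564 days → 17 March 2007.
  Processing Delay Credit: +726 days → 12 March 2009.
Terminal disclaimer: QN-48892 expires on the earlier of 14 October 2006 and 12 March 2009.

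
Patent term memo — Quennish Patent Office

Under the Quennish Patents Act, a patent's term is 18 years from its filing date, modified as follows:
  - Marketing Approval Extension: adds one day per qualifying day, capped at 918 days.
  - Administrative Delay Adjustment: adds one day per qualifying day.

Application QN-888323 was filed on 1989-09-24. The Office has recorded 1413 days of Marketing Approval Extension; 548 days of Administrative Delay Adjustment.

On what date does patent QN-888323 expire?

September 29, 2011

Base term: filing date + 18 years → 24 September 2007.
Marketing Approval Extension: 1413 days claimed exceeds the 918-day cap, so +918 days → 30 March 2010.
Administrative Delay Adjustment: +548 days → 29 September 2011.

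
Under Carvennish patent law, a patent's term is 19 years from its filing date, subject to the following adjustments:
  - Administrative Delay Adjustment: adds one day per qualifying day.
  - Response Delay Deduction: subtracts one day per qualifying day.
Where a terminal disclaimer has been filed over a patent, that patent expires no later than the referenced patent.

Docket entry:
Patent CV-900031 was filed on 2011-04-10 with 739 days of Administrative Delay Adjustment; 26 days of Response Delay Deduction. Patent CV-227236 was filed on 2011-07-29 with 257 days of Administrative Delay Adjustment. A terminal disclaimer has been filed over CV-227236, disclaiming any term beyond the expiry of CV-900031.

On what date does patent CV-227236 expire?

April 12, 2031

Natural term of CV-227236:
  Base: filing + 19 years → 29 July 2030.
  Administrative Delay Adjustment: +257 days → 12 April 2031.
Expiry of referenced patent CV-900031:
  Base: filing + 19 years → 10 April 2030.
  Administrative Delay Adjustment: +739 days → 18 April 2032.
  Response Delay Deduction: −26 days → 23 March 2032.
Terminal disclaimer: CV-227236 expires on the earlier of 12 April 2031 and 23 March 2032.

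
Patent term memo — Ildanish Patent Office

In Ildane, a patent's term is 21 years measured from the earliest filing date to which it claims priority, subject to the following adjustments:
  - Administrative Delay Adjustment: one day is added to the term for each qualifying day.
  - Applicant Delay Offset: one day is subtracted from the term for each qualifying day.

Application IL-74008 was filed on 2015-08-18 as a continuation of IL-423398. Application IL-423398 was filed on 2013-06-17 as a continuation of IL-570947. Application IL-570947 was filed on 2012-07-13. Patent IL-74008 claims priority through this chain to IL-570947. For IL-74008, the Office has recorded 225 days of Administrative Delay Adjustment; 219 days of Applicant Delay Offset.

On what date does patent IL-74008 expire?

Earliest priority filing: 13 July 2012.
Base term: 13 July 2012 + 21 years → 13 July 2033.
Administrative Delay Adjustment: +225 days → 23 February 2034.
Applicant Delay Offset: −219 days → 19 July 2033.

2033-07-19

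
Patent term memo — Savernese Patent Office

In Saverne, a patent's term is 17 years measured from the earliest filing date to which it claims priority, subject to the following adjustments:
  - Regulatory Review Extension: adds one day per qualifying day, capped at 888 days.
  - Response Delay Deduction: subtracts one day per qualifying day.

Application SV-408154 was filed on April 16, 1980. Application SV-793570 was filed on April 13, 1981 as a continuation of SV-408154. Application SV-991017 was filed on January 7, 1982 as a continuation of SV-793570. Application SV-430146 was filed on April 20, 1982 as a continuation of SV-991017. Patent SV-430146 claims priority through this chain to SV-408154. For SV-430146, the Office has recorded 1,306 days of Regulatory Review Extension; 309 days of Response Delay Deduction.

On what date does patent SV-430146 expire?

Earliest priority filing: 16 April 1980.
Base term: 16 April 1980 + 17 years → 16 April 1997.
Regulatory Review Extension: 1306 days claimed exceeds the 888-day cap, so +888 days → 21 September 1999.
Response Delay Deduction: −309 days → 16 November 1998.

1998-11-16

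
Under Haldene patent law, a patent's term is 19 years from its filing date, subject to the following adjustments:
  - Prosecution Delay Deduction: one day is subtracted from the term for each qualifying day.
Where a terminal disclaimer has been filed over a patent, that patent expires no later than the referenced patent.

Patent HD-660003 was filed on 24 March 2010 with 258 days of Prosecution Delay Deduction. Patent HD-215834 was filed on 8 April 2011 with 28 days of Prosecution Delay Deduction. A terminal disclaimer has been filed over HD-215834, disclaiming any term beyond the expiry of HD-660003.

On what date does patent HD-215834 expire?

2028-07-09

Natural term of HD-215834:
  Base: filing + 19 years → 8 April 2030.
  Prosecution Delay Deduction: −28 days → 11 March 2030.
Expiry of referenced patent HD-660003:
  Base: filing + 19 years → 24 March 2029.
  Prosecution Delay Deduction: −258 days → 9 July 2028.
Terminal disclaimer: HD-215834 expires on the earlier of 11 March 2030 and 9 July 2028.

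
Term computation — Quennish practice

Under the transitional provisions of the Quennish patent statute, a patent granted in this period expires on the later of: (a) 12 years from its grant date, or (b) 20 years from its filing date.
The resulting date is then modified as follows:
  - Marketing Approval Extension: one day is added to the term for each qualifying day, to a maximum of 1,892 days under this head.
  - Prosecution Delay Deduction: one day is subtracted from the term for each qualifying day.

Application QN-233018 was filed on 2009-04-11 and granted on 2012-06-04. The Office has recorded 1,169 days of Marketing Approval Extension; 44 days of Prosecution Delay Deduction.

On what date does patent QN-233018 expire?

2032-05-10

(a) grant + 12 years → 4 June 2024.
(b) filing + 20 years → 11 April 2029.
Later of the two: 11 April 2029.
Marketing Approval Extension: 1169 days (within the 1892-day cap) → +1169 days → 23 June 2032.
Prosecution Delay Deduction: −44 days → 10 May 2032.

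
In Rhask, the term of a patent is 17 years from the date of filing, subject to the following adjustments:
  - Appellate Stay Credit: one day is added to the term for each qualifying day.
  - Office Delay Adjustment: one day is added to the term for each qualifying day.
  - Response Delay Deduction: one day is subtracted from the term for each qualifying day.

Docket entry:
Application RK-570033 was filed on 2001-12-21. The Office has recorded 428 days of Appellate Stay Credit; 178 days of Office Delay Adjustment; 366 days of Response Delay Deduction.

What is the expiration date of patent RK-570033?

2019-08-18

Base term: filing date + 17 years → 21 December 2018.
Appellate Stay Credit: +428 days → 22 February 2020.
Office Delay Adjustment: +178 days → 18 August 2020.
Response Delay Deduction: −366 days → 18 August 2019.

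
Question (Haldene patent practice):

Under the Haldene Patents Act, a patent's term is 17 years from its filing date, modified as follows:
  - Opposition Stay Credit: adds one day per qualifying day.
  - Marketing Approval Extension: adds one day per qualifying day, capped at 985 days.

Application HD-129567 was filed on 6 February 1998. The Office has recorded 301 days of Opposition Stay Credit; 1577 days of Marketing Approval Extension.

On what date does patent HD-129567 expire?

August 15, 2018

Base term: filing date + 17 years → 6 February 2015.
Opposition Stay Credit: +301 days → 4 December 2015.
Marketing Approval Extension: 1577 days claimed exceeds the 985-day cap, so +985 days → 15 August 2018.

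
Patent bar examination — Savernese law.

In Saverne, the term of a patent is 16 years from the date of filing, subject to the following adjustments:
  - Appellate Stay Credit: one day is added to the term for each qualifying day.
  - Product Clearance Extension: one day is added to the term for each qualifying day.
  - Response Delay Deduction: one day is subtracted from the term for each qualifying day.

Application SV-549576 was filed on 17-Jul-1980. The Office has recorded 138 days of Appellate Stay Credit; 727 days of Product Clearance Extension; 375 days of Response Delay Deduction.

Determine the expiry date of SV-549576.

Base term: filing date + 16 years → 17 July 1996.
Appellate Stay Credit: +138 days → 2 December 1996.
Product Clearance Extension: +727 days → 29 November 1998.
Response Delay Deduction: −375 days → 19 November 1997.

1997-11-19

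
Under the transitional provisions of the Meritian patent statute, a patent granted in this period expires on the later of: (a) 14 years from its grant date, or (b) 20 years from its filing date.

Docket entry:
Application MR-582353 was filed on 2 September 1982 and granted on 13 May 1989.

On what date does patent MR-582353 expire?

(a) grant + 14 years → 13 May 2003.
(b) filing + 20 years → 2 September 2002.
Later of the two: 13 May 2003.

2003-05-13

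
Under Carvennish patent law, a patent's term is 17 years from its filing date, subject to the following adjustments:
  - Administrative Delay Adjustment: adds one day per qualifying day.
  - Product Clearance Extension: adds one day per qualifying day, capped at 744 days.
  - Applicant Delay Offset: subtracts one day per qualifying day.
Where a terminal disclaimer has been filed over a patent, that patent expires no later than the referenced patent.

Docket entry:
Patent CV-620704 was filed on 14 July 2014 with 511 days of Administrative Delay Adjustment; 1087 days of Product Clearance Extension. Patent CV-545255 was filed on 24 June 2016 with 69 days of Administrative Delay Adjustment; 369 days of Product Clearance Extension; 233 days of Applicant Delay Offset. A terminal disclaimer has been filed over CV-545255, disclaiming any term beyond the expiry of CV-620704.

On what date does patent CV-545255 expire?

January 15, 2034

Natural term of CV-545255:
  Base: filing + 17 years → 24 June 2033.
  Administrative Delay Adjustment: +69 days → 1 September 2033.
  Product Clearance Extension: 369 days (within the 744-day cap) → +369 days → 5 September 2034.
  Applicant Delay Offset: −233 days → 15 January 2034.
Expiry of referenced patent CV-620704:
  Base: filing + 17 years → 14 July 2031.
  Administrative Delay Adjustment: +511 days → 6 December 2032.
  Product Clearance Extension: 1087 days claimed exceeds the 744-day cap, so +744 days → 20 December 2034.
Terminal disclaimer: CV-545255 expires on the earlier of 15 January 2034 and 20 December 2034.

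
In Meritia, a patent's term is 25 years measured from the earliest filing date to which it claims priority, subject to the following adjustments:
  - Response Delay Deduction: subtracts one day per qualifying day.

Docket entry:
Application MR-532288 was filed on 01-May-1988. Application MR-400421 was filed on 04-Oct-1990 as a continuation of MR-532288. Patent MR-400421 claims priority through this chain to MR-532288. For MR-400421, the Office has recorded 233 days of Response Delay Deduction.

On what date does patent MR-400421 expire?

Earliest priority filing: 1 May 1988.
Base term: 1 May 1988 + 25 years → 1 May 2013.
Response Delay Deduction: −233 days → 10 September 2012.

September 10, 2012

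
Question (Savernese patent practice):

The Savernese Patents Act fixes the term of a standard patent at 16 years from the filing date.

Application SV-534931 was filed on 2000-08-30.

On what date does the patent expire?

Filing date + 16 years → 30 August 2016.

2016-08-30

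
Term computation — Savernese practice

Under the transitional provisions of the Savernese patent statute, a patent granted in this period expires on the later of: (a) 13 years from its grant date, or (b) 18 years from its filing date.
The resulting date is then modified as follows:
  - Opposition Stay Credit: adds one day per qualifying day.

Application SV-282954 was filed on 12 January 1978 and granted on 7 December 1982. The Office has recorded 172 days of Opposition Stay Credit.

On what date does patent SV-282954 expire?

1996-07-02

(a) grant + 13 years → 7 December 1995.
(b) filing + 18 years → 12 January 1996.
Later of the two: 12 January 1996.
Opposition Stay Credit: +172 days → 2 July 1996.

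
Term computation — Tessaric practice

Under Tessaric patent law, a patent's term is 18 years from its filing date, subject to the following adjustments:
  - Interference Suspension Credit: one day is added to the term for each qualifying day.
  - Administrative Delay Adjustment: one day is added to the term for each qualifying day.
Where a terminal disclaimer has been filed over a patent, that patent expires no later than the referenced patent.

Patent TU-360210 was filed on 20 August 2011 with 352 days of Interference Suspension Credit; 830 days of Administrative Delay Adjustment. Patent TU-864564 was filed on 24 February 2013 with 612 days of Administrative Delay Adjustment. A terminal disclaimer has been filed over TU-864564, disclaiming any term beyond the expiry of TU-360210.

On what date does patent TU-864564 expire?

Natural term of TU-864564:
  Base: filing + 18 years → 24 February 2031.
  Administrative Delay Adjustment: +612 days → 28 October 2032.
Expiry of referenced patent TU-360210:
  Base: filing + 18 years → 20 August 2029.
  Interference Suspension Credit: +352 days → 7 August 2030.
  Administrative Delay Adjustment: +830 days → 14 November 2032.
Terminal disclaimer: TU-864564 expires on the earlier of 28 October 2032 and 14 November 2032.

2032-10-28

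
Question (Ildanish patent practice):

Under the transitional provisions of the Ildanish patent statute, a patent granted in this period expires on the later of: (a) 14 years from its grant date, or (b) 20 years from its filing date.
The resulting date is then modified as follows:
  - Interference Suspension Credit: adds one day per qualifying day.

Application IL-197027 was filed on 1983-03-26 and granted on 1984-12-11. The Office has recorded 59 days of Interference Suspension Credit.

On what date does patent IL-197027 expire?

(a) grant + 14 years → 11 December 1998.
(b) filing + 20 years → 26 March 2003.
Later of the two: 26 March 2003.
Interference Suspension Credit: +59 days → 24 May 2003.

2003-05-24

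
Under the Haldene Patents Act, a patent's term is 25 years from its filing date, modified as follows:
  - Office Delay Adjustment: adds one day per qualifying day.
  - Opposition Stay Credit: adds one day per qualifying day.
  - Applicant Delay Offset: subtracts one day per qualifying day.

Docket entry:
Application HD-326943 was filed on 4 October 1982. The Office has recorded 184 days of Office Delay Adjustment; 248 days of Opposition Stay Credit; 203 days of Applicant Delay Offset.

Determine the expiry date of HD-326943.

2008-05-20

Base term: filing date + 25 years → 4 October 2007.
Office Delay Adjustment: +184 days → 5 April 2008.
Opposition Stay Credit: +248 days → 9 December 2008.
Applicant Delay Offset: −203 days → 20 May 2008.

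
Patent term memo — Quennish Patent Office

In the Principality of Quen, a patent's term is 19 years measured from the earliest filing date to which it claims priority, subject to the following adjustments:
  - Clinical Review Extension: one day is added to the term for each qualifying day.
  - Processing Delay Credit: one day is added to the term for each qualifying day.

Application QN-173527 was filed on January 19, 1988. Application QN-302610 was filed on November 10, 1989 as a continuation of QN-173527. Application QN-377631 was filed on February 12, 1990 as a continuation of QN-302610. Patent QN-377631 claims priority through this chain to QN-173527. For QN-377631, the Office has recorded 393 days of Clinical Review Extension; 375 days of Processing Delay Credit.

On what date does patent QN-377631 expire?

2009-02-25

Earliest priority filing: 19 January 1988.
Base term: 19 January 1988 + 19 years → 19 January 2007.
Clinical Review Extension: +393 days → 16 February 2008.
Processing Delay Credit: +375 days → 25 February 2009.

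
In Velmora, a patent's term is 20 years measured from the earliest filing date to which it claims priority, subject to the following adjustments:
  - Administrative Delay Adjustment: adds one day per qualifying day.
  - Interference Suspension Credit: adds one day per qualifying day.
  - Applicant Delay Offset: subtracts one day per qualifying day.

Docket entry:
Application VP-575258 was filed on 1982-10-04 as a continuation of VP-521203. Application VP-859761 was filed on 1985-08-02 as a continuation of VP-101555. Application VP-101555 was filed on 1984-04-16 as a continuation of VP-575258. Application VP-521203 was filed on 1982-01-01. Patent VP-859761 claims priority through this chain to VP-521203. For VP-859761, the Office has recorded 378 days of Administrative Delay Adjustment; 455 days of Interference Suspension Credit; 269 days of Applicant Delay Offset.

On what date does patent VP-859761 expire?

Earliest priority filing: 1 January 1982.
Base term: 1 January 1982 + 20 years → 1 January 2002.
Administrative Delay Adjustment: +378 days → 14 January 2003.
Interference Suspension Credit: +455 days → 13 April 2004.
Applicant Delay Offset: −269 days → 19 July 2003.

2003-07-19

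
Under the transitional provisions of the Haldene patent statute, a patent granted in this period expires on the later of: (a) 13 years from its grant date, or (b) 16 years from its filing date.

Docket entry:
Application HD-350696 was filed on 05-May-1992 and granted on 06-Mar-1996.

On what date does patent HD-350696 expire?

2009-03-06

(a) grant + 13 years → 6 March 2009.
(b) filing + 16 years → 5 May 2008.
Later of the two: 6 March 2009.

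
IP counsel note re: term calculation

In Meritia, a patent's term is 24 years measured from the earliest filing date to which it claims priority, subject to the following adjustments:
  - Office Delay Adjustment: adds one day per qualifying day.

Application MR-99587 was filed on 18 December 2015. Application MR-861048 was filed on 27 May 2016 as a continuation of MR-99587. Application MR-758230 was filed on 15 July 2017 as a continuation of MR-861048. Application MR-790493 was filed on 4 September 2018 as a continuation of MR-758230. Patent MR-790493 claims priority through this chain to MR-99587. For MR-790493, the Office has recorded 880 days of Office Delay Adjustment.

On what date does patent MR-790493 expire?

2042-05-16

Earliest priority filing: 18 December 2015.
Base term: 18 December 2015 + 24 years → 18 December 2039.
Office Delay Adjustment: +880 days → 16 May 2042.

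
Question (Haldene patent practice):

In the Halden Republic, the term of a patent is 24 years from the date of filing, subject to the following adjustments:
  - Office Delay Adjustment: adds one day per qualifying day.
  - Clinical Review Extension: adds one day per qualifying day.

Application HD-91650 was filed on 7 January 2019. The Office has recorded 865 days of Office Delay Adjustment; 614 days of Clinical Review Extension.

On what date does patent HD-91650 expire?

Base term: filing date + 24 years → 7 January 2043.
Office Delay Adjustment: +865 days → 21 May 2045.
Clinical Review Extension: +614 days → 25 January 2047.

January 25, 2047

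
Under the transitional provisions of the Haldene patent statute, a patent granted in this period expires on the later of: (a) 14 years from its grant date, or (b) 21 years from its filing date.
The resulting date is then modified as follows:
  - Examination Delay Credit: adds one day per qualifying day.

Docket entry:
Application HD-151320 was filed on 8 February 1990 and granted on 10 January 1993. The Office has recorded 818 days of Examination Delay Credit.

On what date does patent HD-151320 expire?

May 6, 2013

(a) grant + 14 years → 10 January 2007.
(b) filing + 21 years → 8 February 2011.
Later of the two: 8 February 2011.
Examination Delay Credit: +818 days → 6 May 2013.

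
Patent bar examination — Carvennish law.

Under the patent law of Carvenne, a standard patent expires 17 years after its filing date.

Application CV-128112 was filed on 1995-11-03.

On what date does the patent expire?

November 3, 2012

Filing date + 17 years → 3 November 2012.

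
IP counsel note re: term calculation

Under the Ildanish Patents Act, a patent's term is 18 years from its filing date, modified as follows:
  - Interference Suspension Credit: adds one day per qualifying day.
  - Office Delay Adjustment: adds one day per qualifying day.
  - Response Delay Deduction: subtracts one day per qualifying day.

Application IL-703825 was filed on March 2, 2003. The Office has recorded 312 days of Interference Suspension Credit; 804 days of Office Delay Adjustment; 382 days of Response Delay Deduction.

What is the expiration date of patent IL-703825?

Base term: filing date + 18 years → 2 March 2021.
Interference Suspension Credit: +312 days → 8 January 2022.
Office Delay Adjustment: +804 days → 22 March 2024.
Response Delay Deduction: −382 days → 6 March 2023.

March 6, 2023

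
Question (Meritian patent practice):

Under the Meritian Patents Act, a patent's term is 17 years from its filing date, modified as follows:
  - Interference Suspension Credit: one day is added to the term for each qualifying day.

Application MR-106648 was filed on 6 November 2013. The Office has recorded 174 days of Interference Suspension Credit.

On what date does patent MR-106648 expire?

April 29, 2031

Base term: filing date + 17 years → 6 November 2030.
Interference Suspension Credit: +174 days → 29 April 2031.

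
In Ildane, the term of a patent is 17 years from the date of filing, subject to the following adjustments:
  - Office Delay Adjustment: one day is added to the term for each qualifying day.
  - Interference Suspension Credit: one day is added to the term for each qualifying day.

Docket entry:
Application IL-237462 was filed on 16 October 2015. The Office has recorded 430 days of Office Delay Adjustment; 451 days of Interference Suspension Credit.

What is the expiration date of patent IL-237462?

Base term: filing date + 17 years → 16 October 2032.
Office Delay Adjustment: +430 days → 20 December 2033.
Interference Suspension Credit: +451 days → 16 March 2035.

2035-03-16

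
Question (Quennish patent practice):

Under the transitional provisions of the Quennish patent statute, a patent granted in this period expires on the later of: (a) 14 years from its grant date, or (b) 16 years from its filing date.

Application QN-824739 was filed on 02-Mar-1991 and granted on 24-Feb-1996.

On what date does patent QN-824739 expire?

February 24, 2010

(a) grant + 14 years → 24 February 2010.
(b) filing + 16 years → 2 March 2007.
Later of the two: 24 February 2010.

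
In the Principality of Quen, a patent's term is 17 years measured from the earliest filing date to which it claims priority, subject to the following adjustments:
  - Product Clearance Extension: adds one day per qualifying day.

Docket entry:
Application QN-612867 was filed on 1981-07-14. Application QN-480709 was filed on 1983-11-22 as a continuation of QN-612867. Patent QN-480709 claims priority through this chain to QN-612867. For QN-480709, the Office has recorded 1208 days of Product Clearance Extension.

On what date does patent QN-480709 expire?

Earliest priority filing: 14 July 1981.
Base term: 14 July 1981 + 17 years → 14 July 1998.
Product Clearance Extension: +1208 days → 3 November 2001.

November 3, 2001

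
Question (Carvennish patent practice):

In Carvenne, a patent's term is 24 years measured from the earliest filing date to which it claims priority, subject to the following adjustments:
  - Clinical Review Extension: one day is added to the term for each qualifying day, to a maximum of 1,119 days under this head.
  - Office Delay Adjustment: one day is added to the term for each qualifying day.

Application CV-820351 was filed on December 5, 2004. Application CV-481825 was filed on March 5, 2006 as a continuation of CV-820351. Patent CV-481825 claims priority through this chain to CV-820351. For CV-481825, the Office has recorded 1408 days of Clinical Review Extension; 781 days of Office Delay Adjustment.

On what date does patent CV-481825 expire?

Earliest priority filing: 5 December 2004.
Base term: 5 December 2004 + 24 years → 5 December 2028.
Clinical Review Extension: 1408 days claimed exceeds the 1119-day cap, so +1119 days → 29 December 2031.
Office Delay Adjustment: +781 days → 17 February 2034.

2034-02-17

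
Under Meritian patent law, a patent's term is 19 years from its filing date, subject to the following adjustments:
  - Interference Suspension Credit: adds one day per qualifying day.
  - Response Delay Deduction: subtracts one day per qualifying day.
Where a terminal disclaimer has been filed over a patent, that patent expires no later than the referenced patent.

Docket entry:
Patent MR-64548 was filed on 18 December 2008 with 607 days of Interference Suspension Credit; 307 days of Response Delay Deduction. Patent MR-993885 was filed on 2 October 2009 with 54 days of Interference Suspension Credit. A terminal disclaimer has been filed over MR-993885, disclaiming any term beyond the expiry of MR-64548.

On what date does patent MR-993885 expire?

Natural term of MR-993885:
  Base: filing + 19 years → 2 October 2028.
  Interference Suspension Credit: +54 days → 25 November 2028.
Expiry of referenced patent MR-64548:
  Base: filing + 19 years → 18 December 2027.
  Interference Suspension Credit: +607 days → 16 August 2029.
  Response Delay Deduction: −307 days → 13 October 2028.
Terminal disclaimer: MR-993885 expires on the earlier of 25 November 2028 and 13 October 2028.

2028-10-13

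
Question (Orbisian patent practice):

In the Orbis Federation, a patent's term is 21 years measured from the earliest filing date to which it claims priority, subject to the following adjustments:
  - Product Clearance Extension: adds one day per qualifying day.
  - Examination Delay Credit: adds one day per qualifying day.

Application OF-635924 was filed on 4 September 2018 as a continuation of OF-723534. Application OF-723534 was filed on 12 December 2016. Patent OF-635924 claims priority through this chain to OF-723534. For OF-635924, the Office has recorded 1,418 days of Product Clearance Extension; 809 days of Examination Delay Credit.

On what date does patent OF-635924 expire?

Earliest priority filing: 12 December 2016.
Base term: 12 December 2016 + 21 years → 12 December 2037.
Product Clearance Extension: +1418 days → 30 October 2041.
Examination Delay Credit: +809 days → 17 January 2044.

2044-01-17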